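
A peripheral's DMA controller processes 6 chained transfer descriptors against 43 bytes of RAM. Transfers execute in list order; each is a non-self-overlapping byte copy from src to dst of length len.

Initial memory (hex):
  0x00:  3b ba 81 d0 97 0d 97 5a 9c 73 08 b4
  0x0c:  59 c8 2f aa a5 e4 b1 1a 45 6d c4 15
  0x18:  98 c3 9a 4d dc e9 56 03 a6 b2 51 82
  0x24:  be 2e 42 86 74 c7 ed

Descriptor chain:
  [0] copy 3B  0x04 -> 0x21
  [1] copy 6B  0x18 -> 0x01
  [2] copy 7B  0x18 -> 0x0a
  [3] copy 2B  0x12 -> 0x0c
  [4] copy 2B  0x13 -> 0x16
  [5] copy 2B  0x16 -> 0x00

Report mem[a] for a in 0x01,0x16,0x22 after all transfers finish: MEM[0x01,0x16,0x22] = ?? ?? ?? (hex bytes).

MEM[0x01,0x16,0x22] = 45 1a 0d

[0] 0x04->0x21 len=3 : 97 0d 97
[1] 0x18->0x01 len=6 : 98 c3 9a 4d dc e9
[2] 0x18->0x0a len=7 : 98 c3 9a 4d dc e9 56
[3] 0x12->0x0c len=2 : b1 1a
[4] 0x13->0x16 len=2 : 1a 45
[5] 0x16->0x00 len=2 : 1a 45
query mem[0x01]=0x45, mem[0x16]=0x1a, mem[0x22]=0x0d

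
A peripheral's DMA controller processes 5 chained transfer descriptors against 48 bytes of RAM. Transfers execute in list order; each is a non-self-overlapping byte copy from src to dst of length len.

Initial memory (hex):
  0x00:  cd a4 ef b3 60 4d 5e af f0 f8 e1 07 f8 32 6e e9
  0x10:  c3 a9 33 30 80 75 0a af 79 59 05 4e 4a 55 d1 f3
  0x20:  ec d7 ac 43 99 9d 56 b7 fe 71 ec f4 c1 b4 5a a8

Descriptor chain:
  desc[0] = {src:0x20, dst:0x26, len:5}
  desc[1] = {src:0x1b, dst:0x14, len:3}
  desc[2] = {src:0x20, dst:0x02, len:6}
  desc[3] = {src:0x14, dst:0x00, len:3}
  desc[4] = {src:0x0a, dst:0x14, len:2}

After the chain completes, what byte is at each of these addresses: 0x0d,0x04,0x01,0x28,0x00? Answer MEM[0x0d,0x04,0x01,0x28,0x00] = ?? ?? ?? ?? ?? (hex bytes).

MEM[0x0d,0x04,0x01,0x28,0x00] = 32 ac 4a ac 4e

[0] 0x20->0x26 len=5 : ec d7 ac 43 99
[1] 0x1b->0x14 len=3 : 4e 4a 55
[2] 0x20->0x02 len=6 : ec d7 ac 43 99 9d
[3] 0x14->0x00 len=3 : 4e 4a 55
[4] 0x0a->0x14 len=2 : e1 07
query mem[0x0d]=0x32, mem[0x04]=0xac, mem[0x01]=0x4a, mem[0x28]=0xac, mem[0x00]=0x4e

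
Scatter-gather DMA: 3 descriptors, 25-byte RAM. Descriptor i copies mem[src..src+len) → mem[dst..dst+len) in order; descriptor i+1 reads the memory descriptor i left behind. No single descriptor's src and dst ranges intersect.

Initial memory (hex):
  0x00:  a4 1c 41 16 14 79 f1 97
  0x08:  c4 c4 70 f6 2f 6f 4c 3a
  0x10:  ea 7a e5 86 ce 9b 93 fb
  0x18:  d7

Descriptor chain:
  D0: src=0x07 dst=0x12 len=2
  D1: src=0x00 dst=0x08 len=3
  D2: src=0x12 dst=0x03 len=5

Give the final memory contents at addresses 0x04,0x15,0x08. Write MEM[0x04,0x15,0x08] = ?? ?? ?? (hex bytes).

#0 dst[0x12+2] := {0x97,0xc4}
#1 dst[0x08+3] := {0xa4,0x1c,0x41}
#2 dst[0x03+5] := {0x97,0xc4,0xce,0x9b,0x93}
query mem[0x04]=0xc4, mem[0x15]=0x9b, mem[0x08]=0xa4

MEM[0x04,0x15,0x08] = c4 9b a4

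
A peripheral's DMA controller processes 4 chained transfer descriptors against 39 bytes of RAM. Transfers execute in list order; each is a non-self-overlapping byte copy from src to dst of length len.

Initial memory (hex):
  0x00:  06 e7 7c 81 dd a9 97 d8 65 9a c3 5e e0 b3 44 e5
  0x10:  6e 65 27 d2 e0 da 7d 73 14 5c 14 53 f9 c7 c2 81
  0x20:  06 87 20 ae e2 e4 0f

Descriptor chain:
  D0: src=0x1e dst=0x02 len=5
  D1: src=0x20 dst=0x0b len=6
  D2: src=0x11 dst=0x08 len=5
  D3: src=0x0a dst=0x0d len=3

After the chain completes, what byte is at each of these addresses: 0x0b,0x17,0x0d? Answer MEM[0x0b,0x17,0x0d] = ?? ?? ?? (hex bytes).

#0 dst[0x02+5] := {0xc2,0x81,0x06,0x87,0x20}
#1 dst[0x0b+6] := {0x06,0x87,0x20,0xae,0xe2,0xe4}
#2 dst[0x08+5] := {0x65,0x27,0xd2,0xe0,0xda}
#3 dst[0x0d+3] := {0xd2,0xe0,0xda}
query mem[0x0b]=0xe0, mem[0x17]=0x73, mem[0x0d]=0xd2

MEM[0x0b,0x17,0x0d] = e0 73 d2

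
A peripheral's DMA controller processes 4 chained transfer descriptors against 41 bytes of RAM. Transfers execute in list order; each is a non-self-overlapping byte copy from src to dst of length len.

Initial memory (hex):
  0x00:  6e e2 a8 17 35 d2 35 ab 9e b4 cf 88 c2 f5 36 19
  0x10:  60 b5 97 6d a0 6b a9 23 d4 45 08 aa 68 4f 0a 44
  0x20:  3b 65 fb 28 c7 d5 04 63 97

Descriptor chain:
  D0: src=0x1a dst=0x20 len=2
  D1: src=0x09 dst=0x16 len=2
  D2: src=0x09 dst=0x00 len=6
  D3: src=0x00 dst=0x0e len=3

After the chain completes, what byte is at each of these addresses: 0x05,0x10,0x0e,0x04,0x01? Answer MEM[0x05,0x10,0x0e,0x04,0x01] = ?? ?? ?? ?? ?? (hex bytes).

MEM[0x05,0x10,0x0e,0x04,0x01] = 36 88 b4 f5 cf

#0 dst[0x20+2] := {0x08,0xaa}
#1 dst[0x16+2] := {0xb4,0xcf}
#2 dst[0x00+6] := {0xb4,0xcf,0x88,0xc2,0xf5,0x36}
#3 dst[0x0e+3] := {0xb4,0xcf,0x88}
query mem[0x05]=0x36, mem[0x10]=0x88, mem[0x0e]=0xb4, mem[0x04]=0xf5, mem[0x01]=0xcf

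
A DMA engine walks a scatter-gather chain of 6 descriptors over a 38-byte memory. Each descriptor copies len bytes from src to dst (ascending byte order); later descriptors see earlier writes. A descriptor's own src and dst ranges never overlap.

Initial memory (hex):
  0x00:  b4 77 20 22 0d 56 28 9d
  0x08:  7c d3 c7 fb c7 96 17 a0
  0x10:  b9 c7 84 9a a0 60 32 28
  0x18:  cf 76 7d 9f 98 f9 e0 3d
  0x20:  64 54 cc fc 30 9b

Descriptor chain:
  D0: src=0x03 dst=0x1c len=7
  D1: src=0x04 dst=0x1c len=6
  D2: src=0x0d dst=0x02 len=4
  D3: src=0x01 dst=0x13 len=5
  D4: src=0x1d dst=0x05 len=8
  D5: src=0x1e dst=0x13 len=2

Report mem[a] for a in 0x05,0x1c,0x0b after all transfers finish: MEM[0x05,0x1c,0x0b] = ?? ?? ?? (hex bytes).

MEM[0x05,0x1c,0x0b] = 56 0d fc

D0: mem[0x1c..0x22] <- [22 0d 56 28 9d 7c d3]
D1: mem[0x1c..0x21] <- [0d 56 28 9d 7c d3]
D2: mem[0x02..0x05] <- [96 17 a0 b9]
D3: mem[0x13..0x17] <- [77 96 17 a0 b9]
D4: mem[0x05..0x0c] <- [56 28 9d 7c d3 d3 fc 30]
D5: mem[0x13..0x14] <- [28 9d]
query mem[0x05]=0x56, mem[0x1c]=0x0d, mem[0x0b]=0xfc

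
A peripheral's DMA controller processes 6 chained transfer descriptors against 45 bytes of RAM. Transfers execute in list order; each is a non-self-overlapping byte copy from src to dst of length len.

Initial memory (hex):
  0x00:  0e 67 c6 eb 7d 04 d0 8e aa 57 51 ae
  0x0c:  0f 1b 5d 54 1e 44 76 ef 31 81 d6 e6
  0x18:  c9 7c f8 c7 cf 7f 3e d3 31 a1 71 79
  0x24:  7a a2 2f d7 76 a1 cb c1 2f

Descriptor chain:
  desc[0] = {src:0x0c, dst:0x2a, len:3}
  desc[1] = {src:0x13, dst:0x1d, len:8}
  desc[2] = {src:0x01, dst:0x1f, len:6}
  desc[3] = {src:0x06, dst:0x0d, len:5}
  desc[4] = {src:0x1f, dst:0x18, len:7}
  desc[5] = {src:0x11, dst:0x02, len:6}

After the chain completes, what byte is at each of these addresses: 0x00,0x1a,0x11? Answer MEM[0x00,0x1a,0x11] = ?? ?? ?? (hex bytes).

MEM[0x00,0x1a,0x11] = 0e eb 51

#0 dst[0x2a+3] := {0x0f,0x1b,0x5d}
#1 dst[0x1d+8] := {0xef,0x31,0x81,0xd6,0xe6,0xc9,0x7c,0xf8}
#2 dst[0x1f+6] := {0x67,0xc6,0xeb,0x7d,0x04,0xd0}
#3 dst[0x0d+5] := {0xd0,0x8e,0xaa,0x57,0x51}
#4 dst[0x18+7] := {0x67,0xc6,0xeb,0x7d,0x04,0xd0,0xa2}
#5 dst[0x02+6] := {0x51,0x76,0xef,0x31,0x81,0xd6}
query mem[0x00]=0x0e, mem[0x1a]=0xeb, mem[0x11]=0x51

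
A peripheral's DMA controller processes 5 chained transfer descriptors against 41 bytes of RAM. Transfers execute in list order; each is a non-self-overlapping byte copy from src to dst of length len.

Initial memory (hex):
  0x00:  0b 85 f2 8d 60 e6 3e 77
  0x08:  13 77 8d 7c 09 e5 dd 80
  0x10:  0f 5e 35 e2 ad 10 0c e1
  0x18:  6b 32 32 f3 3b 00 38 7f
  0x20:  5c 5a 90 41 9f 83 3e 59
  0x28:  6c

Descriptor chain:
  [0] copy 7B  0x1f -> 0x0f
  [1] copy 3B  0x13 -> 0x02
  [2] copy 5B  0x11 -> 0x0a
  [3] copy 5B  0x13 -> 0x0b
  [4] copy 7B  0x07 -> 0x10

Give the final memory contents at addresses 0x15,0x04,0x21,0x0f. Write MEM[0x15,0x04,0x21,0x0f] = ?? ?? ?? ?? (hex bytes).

MEM[0x15,0x04,0x21,0x0f] = 9f 83 5a e1

  after D0: wrote 7B at 0x0f = 7f5c5a90419f83
  after D1: wrote 3B at 0x02 = 419f83
  after D2: wrote 5B at 0x0a = 5a90419f83
  after D3: wrote 5B at 0x0b = 419f830ce1
  after D4: wrote 7B at 0x10 = 7713775a419f83
query mem[0x15]=0x9f, mem[0x04]=0x83, mem[0x21]=0x5a, mem[0x0f]=0xe1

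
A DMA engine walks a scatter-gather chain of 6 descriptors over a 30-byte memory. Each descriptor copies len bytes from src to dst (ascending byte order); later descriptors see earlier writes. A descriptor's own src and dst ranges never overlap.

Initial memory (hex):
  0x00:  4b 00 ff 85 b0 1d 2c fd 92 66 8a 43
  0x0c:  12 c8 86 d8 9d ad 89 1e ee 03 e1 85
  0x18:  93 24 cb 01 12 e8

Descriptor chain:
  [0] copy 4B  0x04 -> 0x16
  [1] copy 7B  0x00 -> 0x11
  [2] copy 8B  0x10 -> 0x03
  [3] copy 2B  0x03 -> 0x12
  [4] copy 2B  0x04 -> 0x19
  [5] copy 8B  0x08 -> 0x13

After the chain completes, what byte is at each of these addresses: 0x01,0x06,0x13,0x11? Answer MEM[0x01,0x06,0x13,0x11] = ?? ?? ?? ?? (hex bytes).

  after D0: wrote 4B at 0x16 = b01d2cfd
  after D1: wrote 7B at 0x11 = 4b00ff85b01d2c
  after D2: wrote 8B at 0x03 = 9d4b00ff85b01d2c
  after D3: wrote 2B at 0x12 = 9d4b
  after D4: wrote 2B at 0x19 = 4b00
  after D5: wrote 8B at 0x13 = b01d2c4312c886d8
query mem[0x01]=0x00, mem[0x06]=0xff, mem[0x13]=0xb0, mem[0x11]=0x4b

MEM[0x01,0x06,0x13,0x11] = 00 ff b0 4b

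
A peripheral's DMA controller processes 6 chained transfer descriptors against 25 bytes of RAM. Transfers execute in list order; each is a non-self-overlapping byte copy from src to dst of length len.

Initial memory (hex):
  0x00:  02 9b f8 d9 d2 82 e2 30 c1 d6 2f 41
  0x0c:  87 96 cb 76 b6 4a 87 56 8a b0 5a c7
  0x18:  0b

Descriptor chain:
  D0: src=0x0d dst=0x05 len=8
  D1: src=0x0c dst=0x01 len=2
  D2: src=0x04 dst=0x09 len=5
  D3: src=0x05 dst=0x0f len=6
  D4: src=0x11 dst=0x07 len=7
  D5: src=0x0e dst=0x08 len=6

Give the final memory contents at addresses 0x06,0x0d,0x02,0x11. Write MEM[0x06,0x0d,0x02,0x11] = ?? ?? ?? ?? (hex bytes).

#0 dst[0x05+8] := {0x96,0xcb,0x76,0xb6,0x4a,0x87,0x56,0x8a}
#1 dst[0x01+2] := {0x8a,0x96}
#2 dst[0x09+5] := {0xd2,0x96,0xcb,0x76,0xb6}
#3 dst[0x0f+6] := {0x96,0xcb,0x76,0xb6,0xd2,0x96}
#4 dst[0x07+7] := {0x76,0xb6,0xd2,0x96,0xb0,0x5a,0xc7}
#5 dst[0x08+6] := {0xcb,0x96,0xcb,0x76,0xb6,0xd2}
query mem[0x06]=0xcb, mem[0x0d]=0xd2, mem[0x02]=0x96, mem[0x11]=0x76

MEM[0x06,0x0d,0x02,0x11] = cb d2 96 76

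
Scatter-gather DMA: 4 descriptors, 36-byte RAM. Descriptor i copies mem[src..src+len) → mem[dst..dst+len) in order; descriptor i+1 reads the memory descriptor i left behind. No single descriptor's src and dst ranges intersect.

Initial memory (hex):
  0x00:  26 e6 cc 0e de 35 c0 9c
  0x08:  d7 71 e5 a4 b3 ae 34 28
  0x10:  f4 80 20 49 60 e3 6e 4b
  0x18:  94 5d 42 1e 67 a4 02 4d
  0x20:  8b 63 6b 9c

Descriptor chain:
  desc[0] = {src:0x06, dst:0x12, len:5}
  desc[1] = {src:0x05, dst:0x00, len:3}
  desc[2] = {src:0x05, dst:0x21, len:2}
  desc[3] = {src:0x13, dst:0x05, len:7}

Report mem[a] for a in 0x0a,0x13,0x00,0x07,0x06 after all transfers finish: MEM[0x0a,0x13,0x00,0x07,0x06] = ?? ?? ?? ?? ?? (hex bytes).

[0] 0x06->0x12 len=5 : c0 9c d7 71 e5
[1] 0x05->0x00 len=3 : 35 c0 9c
[2] 0x05->0x21 len=2 : 35 c0
[3] 0x13->0x05 len=7 : 9c d7 71 e5 4b 94 5d
query mem[0x0a]=0x94, mem[0x13]=0x9c, mem[0x00]=0x35, mem[0x07]=0x71, mem[0x06]=0xd7

MEM[0x0a,0x13,0x00,0x07,0x06] = 94 9c 35 71 d7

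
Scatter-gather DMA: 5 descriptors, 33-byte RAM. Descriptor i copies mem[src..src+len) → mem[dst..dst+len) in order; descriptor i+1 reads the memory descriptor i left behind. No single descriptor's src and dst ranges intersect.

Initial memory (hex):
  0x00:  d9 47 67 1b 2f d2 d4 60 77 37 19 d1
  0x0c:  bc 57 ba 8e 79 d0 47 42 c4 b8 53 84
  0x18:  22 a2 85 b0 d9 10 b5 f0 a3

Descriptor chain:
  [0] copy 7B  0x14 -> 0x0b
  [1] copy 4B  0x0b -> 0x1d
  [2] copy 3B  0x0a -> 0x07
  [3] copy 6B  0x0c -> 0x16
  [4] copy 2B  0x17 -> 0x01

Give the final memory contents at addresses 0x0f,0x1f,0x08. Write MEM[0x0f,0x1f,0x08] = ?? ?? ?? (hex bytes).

MEM[0x0f,0x1f,0x08] = 22 53 c4

  after D0: wrote 7B at 0x0b = c4b8538422a285
  after D1: wrote 4B at 0x1d = c4b85384
  after D2: wrote 3B at 0x07 = 19c4b8
  after D3: wrote 6B at 0x16 = b8538422a285
  after D4: wrote 2B at 0x01 = 5384
query mem[0x0f]=0x22, mem[0x1f]=0x53, mem[0x08]=0xc4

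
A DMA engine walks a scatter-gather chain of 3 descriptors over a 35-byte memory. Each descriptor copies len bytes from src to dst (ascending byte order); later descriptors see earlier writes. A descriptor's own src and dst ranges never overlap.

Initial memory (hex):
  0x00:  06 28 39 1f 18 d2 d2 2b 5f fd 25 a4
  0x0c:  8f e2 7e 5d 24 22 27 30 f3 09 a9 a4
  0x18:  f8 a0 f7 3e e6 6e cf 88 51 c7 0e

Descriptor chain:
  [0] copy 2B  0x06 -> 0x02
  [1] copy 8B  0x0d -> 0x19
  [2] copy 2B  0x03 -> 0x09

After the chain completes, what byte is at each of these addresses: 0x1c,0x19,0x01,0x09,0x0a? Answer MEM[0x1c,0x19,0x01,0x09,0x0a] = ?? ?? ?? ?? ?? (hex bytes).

MEM[0x1c,0x19,0x01,0x09,0x0a] = 24 e2 28 2b 18

  after D0: wrote 2B at 0x02 = d22b
  after D1: wrote 8B at 0x19 = e27e5d24222730f3
  after D2: wrote 2B at 0x09 = 2b18
query mem[0x1c]=0x24, mem[0x19]=0xe2, mem[0x01]=0x28, mem[0x09]=0x2b, mem[0x0a]=0x18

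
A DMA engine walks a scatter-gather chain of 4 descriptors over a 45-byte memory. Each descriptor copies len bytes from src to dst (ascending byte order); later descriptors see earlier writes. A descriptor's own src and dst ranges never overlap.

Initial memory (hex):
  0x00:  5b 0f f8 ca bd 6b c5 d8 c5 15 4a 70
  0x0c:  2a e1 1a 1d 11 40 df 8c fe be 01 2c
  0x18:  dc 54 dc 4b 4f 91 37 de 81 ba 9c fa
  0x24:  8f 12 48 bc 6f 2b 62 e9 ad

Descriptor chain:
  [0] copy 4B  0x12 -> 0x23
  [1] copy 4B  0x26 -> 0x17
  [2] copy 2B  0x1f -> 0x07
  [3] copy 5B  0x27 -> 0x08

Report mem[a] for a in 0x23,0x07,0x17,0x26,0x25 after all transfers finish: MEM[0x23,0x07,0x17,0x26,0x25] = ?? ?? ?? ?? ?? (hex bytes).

MEM[0x23,0x07,0x17,0x26,0x25] = df de be be fe

D0: mem[0x23..0x26] <- [df 8c fe be]
D1: mem[0x17..0x1a] <- [be bc 6f 2b]
D2: mem[0x07..0x08] <- [de 81]
D3: mem[0x08..0x0c] <- [bc 6f 2b 62 e9]
query mem[0x23]=0xdf, mem[0x07]=0xde, mem[0x17]=0xbe, mem[0x26]=0xbe, mem[0x25]=0xfe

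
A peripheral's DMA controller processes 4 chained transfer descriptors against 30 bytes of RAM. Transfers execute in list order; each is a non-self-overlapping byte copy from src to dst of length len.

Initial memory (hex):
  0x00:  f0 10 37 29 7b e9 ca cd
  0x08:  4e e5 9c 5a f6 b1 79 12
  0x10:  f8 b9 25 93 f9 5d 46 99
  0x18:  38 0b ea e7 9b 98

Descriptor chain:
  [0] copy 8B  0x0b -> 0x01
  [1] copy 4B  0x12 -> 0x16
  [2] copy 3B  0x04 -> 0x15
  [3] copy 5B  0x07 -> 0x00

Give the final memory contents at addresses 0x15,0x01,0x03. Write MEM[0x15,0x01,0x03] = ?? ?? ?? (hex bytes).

MEM[0x15,0x01,0x03] = 79 25 9c

  after D0: wrote 8B at 0x01 = 5af6b17912f8b925
  after D1: wrote 4B at 0x16 = 2593f95d
  after D2: wrote 3B at 0x15 = 7912f8
  after D3: wrote 5B at 0x00 = b925e59c5a
query mem[0x15]=0x79, mem[0x01]=0x25, mem[0x03]=0x9c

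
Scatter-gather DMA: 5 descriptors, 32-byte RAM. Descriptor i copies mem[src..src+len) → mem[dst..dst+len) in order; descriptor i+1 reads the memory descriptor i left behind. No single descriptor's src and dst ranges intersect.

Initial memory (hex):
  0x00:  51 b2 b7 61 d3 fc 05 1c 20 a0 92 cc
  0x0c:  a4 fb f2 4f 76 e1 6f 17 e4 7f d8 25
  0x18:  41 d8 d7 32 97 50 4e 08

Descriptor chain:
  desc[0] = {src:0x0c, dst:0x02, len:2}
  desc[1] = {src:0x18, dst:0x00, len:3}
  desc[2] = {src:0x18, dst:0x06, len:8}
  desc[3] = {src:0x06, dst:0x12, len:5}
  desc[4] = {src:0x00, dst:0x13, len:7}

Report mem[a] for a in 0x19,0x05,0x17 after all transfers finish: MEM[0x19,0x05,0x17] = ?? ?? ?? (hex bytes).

D0: mem[0x02..0x03] <- [a4 fb]
D1: mem[0x00..0x02] <- [41 d8 d7]
D2: mem[0x06..0x0d] <- [41 d8 d7 32 97 50 4e 08]
D3: mem[0x12..0x16] <- [41 d8 d7 32 97]
D4: mem[0x13..0x19] <- [41 d8 d7 fb d3 fc 41]
query mem[0x19]=0x41, mem[0x05]=0xfc, mem[0x17]=0xd3

MEM[0x19,0x05,0x17] = 41 fc d3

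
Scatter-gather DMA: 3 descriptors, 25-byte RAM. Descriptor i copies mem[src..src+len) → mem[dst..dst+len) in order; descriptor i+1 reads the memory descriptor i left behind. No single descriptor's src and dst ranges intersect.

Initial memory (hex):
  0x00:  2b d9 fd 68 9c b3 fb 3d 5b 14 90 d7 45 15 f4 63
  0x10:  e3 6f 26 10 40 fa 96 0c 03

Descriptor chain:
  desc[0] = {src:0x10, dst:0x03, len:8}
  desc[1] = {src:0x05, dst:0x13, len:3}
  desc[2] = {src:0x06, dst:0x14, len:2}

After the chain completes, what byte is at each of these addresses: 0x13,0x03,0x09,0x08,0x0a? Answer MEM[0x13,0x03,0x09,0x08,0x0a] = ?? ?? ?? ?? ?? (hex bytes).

  after D0: wrote 8B at 0x03 = e36f261040fa960c
  after D1: wrote 3B at 0x13 = 261040
  after D2: wrote 2B at 0x14 = 1040
query mem[0x13]=0x26, mem[0x03]=0xe3, mem[0x09]=0x96, mem[0x08]=0xfa, mem[0x0a]=0x0c

MEM[0x13,0x03,0x09,0x08,0x0a] = 26 e3 96 fa 0c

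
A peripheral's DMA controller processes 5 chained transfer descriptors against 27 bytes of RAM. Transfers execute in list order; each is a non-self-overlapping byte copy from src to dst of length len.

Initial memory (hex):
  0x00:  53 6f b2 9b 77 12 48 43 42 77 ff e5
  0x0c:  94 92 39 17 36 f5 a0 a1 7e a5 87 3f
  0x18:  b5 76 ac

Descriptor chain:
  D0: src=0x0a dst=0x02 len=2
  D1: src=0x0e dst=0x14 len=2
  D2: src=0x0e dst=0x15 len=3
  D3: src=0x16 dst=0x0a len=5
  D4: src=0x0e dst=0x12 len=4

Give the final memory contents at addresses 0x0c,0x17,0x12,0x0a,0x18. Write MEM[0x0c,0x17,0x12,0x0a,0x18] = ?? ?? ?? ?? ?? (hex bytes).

[0] 0x0a->0x02 len=2 : ff e5
[1] 0x0e->0x14 len=2 : 39 17
[2] 0x0e->0x15 len=3 : 39 17 36
[3] 0x16->0x0a len=5 : 17 36 b5 76 ac
[4] 0x0e->0x12 len=4 : ac 17 36 f5
query mem[0x0c]=0xb5, mem[0x17]=0x36, mem[0x12]=0xac, mem[0x0a]=0x17, mem[0x18]=0xb5

MEM[0x0c,0x17,0x12,0x0a,0x18] = b5 36 ac 17 b5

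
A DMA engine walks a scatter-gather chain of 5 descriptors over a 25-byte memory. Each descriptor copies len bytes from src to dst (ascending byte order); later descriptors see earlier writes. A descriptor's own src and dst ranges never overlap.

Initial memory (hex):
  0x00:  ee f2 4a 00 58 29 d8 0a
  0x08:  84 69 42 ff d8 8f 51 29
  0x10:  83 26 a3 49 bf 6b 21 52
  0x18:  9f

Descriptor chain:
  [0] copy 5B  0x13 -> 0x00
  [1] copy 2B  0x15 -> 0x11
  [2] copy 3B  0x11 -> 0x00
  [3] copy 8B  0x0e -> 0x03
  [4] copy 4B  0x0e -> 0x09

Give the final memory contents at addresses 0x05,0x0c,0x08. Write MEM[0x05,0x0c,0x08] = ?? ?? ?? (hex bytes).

MEM[0x05,0x0c,0x08] = 83 6b 49

#0 dst[0x00+5] := {0x49,0xbf,0x6b,0x21,0x52}
#1 dst[0x11+2] := {0x6b,0x21}
#2 dst[0x00+3] := {0x6b,0x21,0x49}
#3 dst[0x03+8] := {0x51,0x29,0x83,0x6b,0x21,0x49,0xbf,0x6b}
#4 dst[0x09+4] := {0x51,0x29,0x83,0x6b}
query mem[0x05]=0x83, mem[0x0c]=0x6b, mem[0x08]=0x49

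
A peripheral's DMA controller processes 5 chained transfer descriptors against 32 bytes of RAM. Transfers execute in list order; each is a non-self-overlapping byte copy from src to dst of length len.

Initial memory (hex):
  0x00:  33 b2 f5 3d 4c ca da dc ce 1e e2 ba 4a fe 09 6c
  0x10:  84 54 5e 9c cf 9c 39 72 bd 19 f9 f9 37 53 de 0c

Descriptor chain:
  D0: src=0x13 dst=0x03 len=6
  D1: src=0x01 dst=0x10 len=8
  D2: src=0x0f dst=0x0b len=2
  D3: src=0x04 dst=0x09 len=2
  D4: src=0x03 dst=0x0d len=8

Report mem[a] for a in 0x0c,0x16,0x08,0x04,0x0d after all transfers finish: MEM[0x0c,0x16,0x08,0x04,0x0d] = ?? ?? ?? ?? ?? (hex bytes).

D0: mem[0x03..0x08] <- [9c cf 9c 39 72 bd]
D1: mem[0x10..0x17] <- [b2 f5 9c cf 9c 39 72 bd]
D2: mem[0x0b..0x0c] <- [6c b2]
D3: mem[0x09..0x0a] <- [cf 9c]
D4: mem[0x0d..0x14] <- [9c cf 9c 39 72 bd cf 9c]
query mem[0x0c]=0xb2, mem[0x16]=0x72, mem[0x08]=0xbd, mem[0x04]=0xcf, mem[0x0d]=0x9c

MEM[0x0c,0x16,0x08,0x04,0x0d] = b2 72 bd cf 9c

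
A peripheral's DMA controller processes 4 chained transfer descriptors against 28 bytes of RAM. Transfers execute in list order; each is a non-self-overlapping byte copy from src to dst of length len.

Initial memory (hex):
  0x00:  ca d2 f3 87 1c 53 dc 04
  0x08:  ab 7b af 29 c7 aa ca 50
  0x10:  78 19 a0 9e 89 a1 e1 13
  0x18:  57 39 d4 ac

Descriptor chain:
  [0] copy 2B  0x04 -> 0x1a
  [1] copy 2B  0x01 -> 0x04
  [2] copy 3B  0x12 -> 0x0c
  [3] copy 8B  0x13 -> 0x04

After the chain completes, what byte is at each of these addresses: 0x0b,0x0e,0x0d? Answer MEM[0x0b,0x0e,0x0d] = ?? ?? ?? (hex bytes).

MEM[0x0b,0x0e,0x0d] = 1c 89 9e

[0] 0x04->0x1a len=2 : 1c 53
[1] 0x01->0x04 len=2 : d2 f3
[2] 0x12->0x0c len=3 : a0 9e 89
[3] 0x13->0x04 len=8 : 9e 89 a1 e1 13 57 39 1c
query mem[0x0b]=0x1c, mem[0x0e]=0x89, mem[0x0d]=0x9e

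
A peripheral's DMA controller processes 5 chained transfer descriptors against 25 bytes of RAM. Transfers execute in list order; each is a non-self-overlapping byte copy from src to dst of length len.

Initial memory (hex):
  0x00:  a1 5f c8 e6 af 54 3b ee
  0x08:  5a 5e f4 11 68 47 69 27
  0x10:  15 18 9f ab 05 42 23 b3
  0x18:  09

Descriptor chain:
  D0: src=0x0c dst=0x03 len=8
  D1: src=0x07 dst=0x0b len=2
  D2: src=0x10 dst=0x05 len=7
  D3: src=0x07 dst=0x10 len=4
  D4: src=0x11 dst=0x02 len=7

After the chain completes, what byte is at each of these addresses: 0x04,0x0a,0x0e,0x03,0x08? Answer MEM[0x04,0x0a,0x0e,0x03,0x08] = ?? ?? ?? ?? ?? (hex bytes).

#0 dst[0x03+8] := {0x68,0x47,0x69,0x27,0x15,0x18,0x9f,0xab}
#1 dst[0x0b+2] := {0x15,0x18}
#2 dst[0x05+7] := {0x15,0x18,0x9f,0xab,0x05,0x42,0x23}
#3 dst[0x10+4] := {0x9f,0xab,0x05,0x42}
#4 dst[0x02+7] := {0xab,0x05,0x42,0x05,0x42,0x23,0xb3}
query mem[0x04]=0x42, mem[0x0a]=0x42, mem[0x0e]=0x69, mem[0x03]=0x05, mem[0x08]=0xb3

MEM[0x04,0x0a,0x0e,0x03,0x08] = 42 42 69 05 b3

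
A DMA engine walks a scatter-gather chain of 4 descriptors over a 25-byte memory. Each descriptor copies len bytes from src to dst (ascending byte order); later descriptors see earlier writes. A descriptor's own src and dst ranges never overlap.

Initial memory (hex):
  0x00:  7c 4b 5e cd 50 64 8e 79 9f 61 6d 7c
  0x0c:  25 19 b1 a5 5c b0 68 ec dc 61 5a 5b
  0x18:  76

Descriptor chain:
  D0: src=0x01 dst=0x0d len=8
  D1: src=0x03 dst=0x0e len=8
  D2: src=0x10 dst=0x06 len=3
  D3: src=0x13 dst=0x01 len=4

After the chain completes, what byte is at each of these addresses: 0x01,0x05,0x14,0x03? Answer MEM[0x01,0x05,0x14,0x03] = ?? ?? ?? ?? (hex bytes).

MEM[0x01,0x05,0x14,0x03] = 9f 64 61 6d

D0: mem[0x0d..0x14] <- [4b 5e cd 50 64 8e 79 9f]
D1: mem[0x0e..0x15] <- [cd 50 64 8e 79 9f 61 6d]
D2: mem[0x06..0x08] <- [64 8e 79]
D3: mem[0x01..0x04] <- [9f 61 6d 5a]
query mem[0x01]=0x9f, mem[0x05]=0x64, mem[0x14]=0x61, mem[0x03]=0x6d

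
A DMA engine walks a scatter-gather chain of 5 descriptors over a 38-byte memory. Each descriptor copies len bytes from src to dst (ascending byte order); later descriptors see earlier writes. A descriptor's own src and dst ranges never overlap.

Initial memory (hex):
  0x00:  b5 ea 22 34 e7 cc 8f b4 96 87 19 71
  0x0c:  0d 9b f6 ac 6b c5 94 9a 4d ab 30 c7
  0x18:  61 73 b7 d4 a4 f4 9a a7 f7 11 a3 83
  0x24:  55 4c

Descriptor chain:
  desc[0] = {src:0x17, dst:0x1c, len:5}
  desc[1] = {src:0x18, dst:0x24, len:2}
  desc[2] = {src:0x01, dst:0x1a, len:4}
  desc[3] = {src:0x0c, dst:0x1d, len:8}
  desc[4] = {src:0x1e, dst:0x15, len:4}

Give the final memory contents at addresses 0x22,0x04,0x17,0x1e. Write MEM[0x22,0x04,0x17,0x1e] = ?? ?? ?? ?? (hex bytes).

  after D0: wrote 5B at 0x1c = c76173b7d4
  after D1: wrote 2B at 0x24 = 6173
  after D2: wrote 4B at 0x1a = ea2234e7
  after D3: wrote 8B at 0x1d = 0d9bf6ac6bc5949a
  after D4: wrote 4B at 0x15 = 9bf6ac6b
query mem[0x22]=0xc5, mem[0x04]=0xe7, mem[0x17]=0xac, mem[0x1e]=0x9b

MEM[0x22,0x04,0x17,0x1e] = c5 e7 ac 9b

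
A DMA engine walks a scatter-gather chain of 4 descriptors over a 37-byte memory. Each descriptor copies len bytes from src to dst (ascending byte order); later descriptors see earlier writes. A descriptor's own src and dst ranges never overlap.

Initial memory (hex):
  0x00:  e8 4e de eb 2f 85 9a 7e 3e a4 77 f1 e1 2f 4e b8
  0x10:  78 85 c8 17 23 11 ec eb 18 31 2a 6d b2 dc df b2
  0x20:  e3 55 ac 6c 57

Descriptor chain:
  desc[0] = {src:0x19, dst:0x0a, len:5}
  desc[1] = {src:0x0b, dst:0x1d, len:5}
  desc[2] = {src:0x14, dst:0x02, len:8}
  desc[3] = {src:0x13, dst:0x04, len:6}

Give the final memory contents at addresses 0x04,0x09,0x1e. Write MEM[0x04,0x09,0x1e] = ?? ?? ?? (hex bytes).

  after D0: wrote 5B at 0x0a = 312a6db2dc
  after D1: wrote 5B at 0x1d = 2a6db2dcb8
  after D2: wrote 8B at 0x02 = 2311eceb18312a6d
  after D3: wrote 6B at 0x04 = 172311eceb18
query mem[0x04]=0x17, mem[0x09]=0x18, mem[0x1e]=0x6d

MEM[0x04,0x09,0x1e] = 17 18 6d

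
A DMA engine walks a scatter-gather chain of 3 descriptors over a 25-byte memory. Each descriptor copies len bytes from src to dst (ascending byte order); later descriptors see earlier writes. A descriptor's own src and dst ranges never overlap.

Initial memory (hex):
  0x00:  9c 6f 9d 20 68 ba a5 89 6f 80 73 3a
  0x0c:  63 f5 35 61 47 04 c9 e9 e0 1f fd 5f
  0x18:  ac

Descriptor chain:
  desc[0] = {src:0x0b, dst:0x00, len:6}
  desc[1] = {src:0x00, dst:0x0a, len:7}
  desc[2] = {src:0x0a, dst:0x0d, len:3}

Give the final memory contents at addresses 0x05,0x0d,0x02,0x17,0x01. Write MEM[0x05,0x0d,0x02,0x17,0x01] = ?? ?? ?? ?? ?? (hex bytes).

MEM[0x05,0x0d,0x02,0x17,0x01] = 47 3a f5 5f 63

D0: mem[0x00..0x05] <- [3a 63 f5 35 61 47]
D1: mem[0x0a..0x10] <- [3a 63 f5 35 61 47 a5]
D2: mem[0x0d..0x0f] <- [3a 63 f5]
query mem[0x05]=0x47, mem[0x0d]=0x3a, mem[0x02]=0xf5, mem[0x17]=0x5f, mem[0x01]=0x63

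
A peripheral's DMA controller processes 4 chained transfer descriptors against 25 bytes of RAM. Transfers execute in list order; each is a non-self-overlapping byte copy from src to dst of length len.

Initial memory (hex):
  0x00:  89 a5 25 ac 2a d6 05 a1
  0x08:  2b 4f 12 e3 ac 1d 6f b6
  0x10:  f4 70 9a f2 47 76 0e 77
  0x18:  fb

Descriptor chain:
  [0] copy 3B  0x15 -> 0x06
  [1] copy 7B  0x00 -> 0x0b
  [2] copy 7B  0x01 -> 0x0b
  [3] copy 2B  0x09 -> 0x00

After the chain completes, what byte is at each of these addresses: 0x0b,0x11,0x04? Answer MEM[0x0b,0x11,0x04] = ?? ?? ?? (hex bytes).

#0 dst[0x06+3] := {0x76,0x0e,0x77}
#1 dst[0x0b+7] := {0x89,0xa5,0x25,0xac,0x2a,0xd6,0x76}
#2 dst[0x0b+7] := {0xa5,0x25,0xac,0x2a,0xd6,0x76,0x0e}
#3 dst[0x00+2] := {0x4f,0x12}
query mem[0x0b]=0xa5, mem[0x11]=0x0e, mem[0x04]=0x2a

MEM[0x0b,0x11,0x04] = a5 0e 2a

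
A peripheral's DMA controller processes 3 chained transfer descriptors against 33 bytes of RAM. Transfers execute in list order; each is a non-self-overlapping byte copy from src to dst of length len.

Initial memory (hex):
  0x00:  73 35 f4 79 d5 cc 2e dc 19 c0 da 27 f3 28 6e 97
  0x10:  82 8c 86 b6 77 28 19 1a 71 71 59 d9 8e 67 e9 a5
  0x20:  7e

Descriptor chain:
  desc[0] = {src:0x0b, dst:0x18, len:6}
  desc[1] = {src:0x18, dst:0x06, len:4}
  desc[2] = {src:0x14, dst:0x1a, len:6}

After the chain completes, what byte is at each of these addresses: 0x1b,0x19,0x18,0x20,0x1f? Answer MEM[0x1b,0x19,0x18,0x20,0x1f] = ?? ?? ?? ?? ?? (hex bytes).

MEM[0x1b,0x19,0x18,0x20,0x1f] = 28 f3 27 7e f3

#0 dst[0x18+6] := {0x27,0xf3,0x28,0x6e,0x97,0x82}
#1 dst[0x06+4] := {0x27,0xf3,0x28,0x6e}
#2 dst[0x1a+6] := {0x77,0x28,0x19,0x1a,0x27,0xf3}
query mem[0x1b]=0x28, mem[0x19]=0xf3, mem[0x18]=0x27, mem[0x20]=0x7e, mem[0x1f]=0xf3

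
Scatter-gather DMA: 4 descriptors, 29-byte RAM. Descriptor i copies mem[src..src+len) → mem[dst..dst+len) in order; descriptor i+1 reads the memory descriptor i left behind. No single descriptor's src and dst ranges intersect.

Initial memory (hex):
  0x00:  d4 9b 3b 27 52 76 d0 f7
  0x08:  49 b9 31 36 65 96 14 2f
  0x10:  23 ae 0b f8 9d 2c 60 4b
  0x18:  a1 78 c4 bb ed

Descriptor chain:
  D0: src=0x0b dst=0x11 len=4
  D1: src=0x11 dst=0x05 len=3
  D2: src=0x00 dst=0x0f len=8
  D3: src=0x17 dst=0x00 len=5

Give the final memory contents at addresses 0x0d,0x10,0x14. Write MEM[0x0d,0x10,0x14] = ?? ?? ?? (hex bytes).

#0 dst[0x11+4] := {0x36,0x65,0x96,0x14}
#1 dst[0x05+3] := {0x36,0x65,0x96}
#2 dst[0x0f+8] := {0xd4,0x9b,0x3b,0x27,0x52,0x36,0x65,0x96}
#3 dst[0x00+5] := {0x4b,0xa1,0x78,0xc4,0xbb}
query mem[0x0d]=0x96, mem[0x10]=0x9b, mem[0x14]=0x36

MEM[0x0d,0x10,0x14] = 96 9b 36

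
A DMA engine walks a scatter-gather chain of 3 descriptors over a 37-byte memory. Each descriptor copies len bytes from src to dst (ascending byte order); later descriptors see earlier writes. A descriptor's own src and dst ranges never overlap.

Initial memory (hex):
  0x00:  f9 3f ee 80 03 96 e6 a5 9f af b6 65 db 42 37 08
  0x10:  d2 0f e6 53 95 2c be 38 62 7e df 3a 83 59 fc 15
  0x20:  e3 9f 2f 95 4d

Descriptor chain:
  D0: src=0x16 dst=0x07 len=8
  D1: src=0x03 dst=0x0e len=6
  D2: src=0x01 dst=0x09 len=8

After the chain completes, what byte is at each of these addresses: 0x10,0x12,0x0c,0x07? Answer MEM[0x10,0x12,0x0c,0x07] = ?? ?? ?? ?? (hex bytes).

#0 dst[0x07+8] := {0xbe,0x38,0x62,0x7e,0xdf,0x3a,0x83,0x59}
#1 dst[0x0e+6] := {0x80,0x03,0x96,0xe6,0xbe,0x38}
#2 dst[0x09+8] := {0x3f,0xee,0x80,0x03,0x96,0xe6,0xbe,0x38}
query mem[0x10]=0x38, mem[0x12]=0xbe, mem[0x0c]=0x03, mem[0x07]=0xbe

MEM[0x10,0x12,0x0c,0x07] = 38 be 03 be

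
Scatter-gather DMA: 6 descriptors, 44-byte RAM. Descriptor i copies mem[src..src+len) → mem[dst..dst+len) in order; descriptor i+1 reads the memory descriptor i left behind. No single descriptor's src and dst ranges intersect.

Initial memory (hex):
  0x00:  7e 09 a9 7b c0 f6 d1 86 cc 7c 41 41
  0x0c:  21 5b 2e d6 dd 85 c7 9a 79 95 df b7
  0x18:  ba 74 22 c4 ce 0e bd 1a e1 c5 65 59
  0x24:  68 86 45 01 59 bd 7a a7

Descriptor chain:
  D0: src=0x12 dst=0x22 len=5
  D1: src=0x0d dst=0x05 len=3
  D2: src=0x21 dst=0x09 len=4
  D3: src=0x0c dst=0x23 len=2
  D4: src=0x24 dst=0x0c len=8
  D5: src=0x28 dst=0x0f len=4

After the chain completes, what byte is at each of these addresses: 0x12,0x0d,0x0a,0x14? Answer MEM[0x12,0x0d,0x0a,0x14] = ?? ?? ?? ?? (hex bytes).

MEM[0x12,0x0d,0x0a,0x14] = a7 95 c7 79

  after D0: wrote 5B at 0x22 = c79a7995df
  after D1: wrote 3B at 0x05 = 5b2ed6
  after D2: wrote 4B at 0x09 = c5c79a79
  after D3: wrote 2B at 0x23 = 795b
  after D4: wrote 8B at 0x0c = 5b95df0159bd7aa7
  after D5: wrote 4B at 0x0f = 59bd7aa7
query mem[0x12]=0xa7, mem[0x0d]=0x95, mem[0x0a]=0xc7, mem[0x14]=0x79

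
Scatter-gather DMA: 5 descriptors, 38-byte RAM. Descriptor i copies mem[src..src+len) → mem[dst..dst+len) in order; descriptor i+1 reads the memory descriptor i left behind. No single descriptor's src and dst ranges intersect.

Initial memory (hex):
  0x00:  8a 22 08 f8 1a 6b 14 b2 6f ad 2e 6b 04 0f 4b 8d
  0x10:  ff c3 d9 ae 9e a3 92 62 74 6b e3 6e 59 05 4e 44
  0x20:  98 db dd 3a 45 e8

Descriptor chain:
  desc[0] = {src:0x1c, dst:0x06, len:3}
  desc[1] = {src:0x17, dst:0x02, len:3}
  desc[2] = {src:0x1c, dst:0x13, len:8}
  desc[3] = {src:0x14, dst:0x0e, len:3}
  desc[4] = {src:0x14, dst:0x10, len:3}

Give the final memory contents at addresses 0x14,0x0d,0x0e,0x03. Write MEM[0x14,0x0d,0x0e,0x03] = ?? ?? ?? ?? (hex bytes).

MEM[0x14,0x0d,0x0e,0x03] = 05 0f 05 74

  after D0: wrote 3B at 0x06 = 59054e
  after D1: wrote 3B at 0x02 = 62746b
  after D2: wrote 8B at 0x13 = 59054e4498dbdd3a
  after D3: wrote 3B at 0x0e = 054e44
  after D4: wrote 3B at 0x10 = 054e44
query mem[0x14]=0x05, mem[0x0d]=0x0f, mem[0x0e]=0x05, mem[0x03]=0x74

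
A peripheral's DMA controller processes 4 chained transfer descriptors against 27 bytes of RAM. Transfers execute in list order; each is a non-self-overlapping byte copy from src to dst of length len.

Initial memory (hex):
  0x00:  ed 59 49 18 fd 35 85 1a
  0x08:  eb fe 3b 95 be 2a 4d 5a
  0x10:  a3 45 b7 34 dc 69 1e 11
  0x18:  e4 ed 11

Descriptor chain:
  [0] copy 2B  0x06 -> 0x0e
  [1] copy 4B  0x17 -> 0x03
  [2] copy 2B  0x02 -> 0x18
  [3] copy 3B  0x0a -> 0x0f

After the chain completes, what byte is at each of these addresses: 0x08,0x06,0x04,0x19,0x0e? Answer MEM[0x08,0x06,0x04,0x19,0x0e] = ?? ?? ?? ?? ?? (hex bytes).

MEM[0x08,0x06,0x04,0x19,0x0e] = eb 11 e4 11 85

  after D0: wrote 2B at 0x0e = 851a
  after D1: wrote 4B at 0x03 = 11e4ed11
  after D2: wrote 2B at 0x18 = 4911
  after D3: wrote 3B at 0x0f = 3b95be
query mem[0x08]=0xeb, mem[0x06]=0x11, mem[0x04]=0xe4, mem[0x19]=0x11, mem[0x0e]=0x85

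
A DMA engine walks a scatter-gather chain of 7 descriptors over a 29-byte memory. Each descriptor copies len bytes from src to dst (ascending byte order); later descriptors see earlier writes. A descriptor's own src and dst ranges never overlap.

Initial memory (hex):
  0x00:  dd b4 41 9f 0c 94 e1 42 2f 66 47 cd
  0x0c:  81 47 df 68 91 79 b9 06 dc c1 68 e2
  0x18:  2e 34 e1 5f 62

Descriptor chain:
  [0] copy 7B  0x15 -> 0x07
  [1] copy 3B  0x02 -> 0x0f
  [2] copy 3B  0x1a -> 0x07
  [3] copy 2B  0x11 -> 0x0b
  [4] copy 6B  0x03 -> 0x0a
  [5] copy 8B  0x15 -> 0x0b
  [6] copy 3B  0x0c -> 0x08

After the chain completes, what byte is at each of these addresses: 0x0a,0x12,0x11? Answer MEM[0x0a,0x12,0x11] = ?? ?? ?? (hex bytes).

MEM[0x0a,0x12,0x11] = 2e 62 5f

[0] 0x15->0x07 len=7 : c1 68 e2 2e 34 e1 5f
[1] 0x02->0x0f len=3 : 41 9f 0c
[2] 0x1a->0x07 len=3 : e1 5f 62
[3] 0x11->0x0b len=2 : 0c b9
[4] 0x03->0x0a len=6 : 9f 0c 94 e1 e1 5f
[5] 0x15->0x0b len=8 : c1 68 e2 2e 34 e1 5f 62
[6] 0x0c->0x08 len=3 : 68 e2 2e
query mem[0x0a]=0x2e, mem[0x12]=0x62, mem[0x11]=0x5f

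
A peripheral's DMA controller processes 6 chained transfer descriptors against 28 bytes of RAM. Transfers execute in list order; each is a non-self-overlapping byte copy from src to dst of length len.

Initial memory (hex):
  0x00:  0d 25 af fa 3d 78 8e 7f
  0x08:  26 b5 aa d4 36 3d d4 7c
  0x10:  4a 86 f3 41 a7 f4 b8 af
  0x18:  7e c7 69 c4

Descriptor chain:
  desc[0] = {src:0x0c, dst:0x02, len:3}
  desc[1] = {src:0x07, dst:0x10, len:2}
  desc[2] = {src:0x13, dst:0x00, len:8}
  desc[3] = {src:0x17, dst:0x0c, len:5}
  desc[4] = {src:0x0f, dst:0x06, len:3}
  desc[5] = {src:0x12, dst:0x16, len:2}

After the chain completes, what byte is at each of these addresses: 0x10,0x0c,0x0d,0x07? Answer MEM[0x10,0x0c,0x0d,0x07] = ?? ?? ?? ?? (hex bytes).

MEM[0x10,0x0c,0x0d,0x07] = c4 af 7e c4

#0 dst[0x02+3] := {0x36,0x3d,0xd4}
#1 dst[0x10+2] := {0x7f,0x26}
#2 dst[0x00+8] := {0x41,0xa7,0xf4,0xb8,0xaf,0x7e,0xc7,0x69}
#3 dst[0x0c+5] := {0xaf,0x7e,0xc7,0x69,0xc4}
#4 dst[0x06+3] := {0x69,0xc4,0x26}
#5 dst[0x16+2] := {0xf3,0x41}
query mem[0x10]=0xc4, mem[0x0c]=0xaf, mem[0x0d]=0x7e, mem[0x07]=0xc4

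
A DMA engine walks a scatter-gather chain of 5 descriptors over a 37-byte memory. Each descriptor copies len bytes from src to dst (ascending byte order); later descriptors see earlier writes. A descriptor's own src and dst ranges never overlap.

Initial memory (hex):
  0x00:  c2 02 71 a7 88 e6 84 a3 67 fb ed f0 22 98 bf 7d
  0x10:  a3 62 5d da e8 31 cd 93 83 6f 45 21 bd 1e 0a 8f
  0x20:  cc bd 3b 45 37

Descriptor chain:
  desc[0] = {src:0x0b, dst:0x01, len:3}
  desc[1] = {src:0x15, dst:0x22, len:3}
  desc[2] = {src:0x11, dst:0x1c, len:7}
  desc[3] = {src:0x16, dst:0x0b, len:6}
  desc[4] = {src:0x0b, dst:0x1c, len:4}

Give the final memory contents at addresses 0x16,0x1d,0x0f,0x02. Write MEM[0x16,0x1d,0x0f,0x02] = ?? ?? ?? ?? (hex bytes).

MEM[0x16,0x1d,0x0f,0x02] = cd 93 45 22

D0: mem[0x01..0x03] <- [f0 22 98]
D1: mem[0x22..0x24] <- [31 cd 93]
D2: mem[0x1c..0x22] <- [62 5d da e8 31 cd 93]
D3: mem[0x0b..0x10] <- [cd 93 83 6f 45 21]
D4: mem[0x1c..0x1f] <- [cd 93 83 6f]
query mem[0x16]=0xcd, mem[0x1d]=0x93, mem[0x0f]=0x45, mem[0x02]=0x22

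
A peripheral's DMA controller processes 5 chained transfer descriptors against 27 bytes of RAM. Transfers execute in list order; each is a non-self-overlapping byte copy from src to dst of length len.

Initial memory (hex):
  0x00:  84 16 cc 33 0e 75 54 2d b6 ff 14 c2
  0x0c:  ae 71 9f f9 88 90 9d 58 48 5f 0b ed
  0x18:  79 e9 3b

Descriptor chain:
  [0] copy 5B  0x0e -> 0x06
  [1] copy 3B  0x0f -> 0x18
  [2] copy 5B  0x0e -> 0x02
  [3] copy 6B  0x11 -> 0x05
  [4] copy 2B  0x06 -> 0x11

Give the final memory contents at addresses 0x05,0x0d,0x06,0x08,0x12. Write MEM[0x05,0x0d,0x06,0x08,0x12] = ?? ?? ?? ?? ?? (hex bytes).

MEM[0x05,0x0d,0x06,0x08,0x12] = 90 71 9d 48 58

#0 dst[0x06+5] := {0x9f,0xf9,0x88,0x90,0x9d}
#1 dst[0x18+3] := {0xf9,0x88,0x90}
#2 dst[0x02+5] := {0x9f,0xf9,0x88,0x90,0x9d}
#3 dst[0x05+6] := {0x90,0x9d,0x58,0x48,0x5f,0x0b}
#4 dst[0x11+2] := {0x9d,0x58}
query mem[0x05]=0x90, mem[0x0d]=0x71, mem[0x06]=0x9d, mem[0x08]=0x48, mem[0x12]=0x58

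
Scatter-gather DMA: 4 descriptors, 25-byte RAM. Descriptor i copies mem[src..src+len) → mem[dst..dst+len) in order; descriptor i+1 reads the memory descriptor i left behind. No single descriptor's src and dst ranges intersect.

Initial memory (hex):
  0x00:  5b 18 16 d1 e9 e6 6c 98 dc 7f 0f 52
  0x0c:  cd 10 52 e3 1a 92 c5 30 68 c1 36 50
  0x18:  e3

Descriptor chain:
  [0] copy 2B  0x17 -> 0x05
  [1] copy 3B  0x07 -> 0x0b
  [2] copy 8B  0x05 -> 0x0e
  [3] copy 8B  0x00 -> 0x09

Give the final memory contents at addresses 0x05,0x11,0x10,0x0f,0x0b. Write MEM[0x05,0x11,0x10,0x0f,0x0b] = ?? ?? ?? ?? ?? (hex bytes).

MEM[0x05,0x11,0x10,0x0f,0x0b] = 50 dc 98 e3 16

  after D0: wrote 2B at 0x05 = 50e3
  after D1: wrote 3B at 0x0b = 98dc7f
  after D2: wrote 8B at 0x0e = 50e398dc7f0f98dc
  after D3: wrote 8B at 0x09 = 5b1816d1e950e398
query mem[0x05]=0x50, mem[0x11]=0xdc, mem[0x10]=0x98, mem[0x0f]=0xe3, mem[0x0b]=0x16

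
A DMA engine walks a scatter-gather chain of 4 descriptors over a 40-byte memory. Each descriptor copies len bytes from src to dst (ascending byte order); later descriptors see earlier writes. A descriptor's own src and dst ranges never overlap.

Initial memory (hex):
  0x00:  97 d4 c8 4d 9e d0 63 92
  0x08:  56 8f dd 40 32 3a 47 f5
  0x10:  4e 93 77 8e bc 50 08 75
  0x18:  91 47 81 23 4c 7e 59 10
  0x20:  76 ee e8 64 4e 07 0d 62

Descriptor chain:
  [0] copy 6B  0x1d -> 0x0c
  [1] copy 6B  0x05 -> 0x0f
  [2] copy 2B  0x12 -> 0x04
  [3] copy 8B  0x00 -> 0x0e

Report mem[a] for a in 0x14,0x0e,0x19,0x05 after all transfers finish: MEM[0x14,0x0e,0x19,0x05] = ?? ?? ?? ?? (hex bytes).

  after D0: wrote 6B at 0x0c = 7e591076eee8
  after D1: wrote 6B at 0x0f = d06392568fdd
  after D2: wrote 2B at 0x04 = 568f
  after D3: wrote 8B at 0x0e = 97d4c84d568f6392
query mem[0x14]=0x63, mem[0x0e]=0x97, mem[0x19]=0x47, mem[0x05]=0x8f

MEM[0x14,0x0e,0x19,0x05] = 63 97 47 8f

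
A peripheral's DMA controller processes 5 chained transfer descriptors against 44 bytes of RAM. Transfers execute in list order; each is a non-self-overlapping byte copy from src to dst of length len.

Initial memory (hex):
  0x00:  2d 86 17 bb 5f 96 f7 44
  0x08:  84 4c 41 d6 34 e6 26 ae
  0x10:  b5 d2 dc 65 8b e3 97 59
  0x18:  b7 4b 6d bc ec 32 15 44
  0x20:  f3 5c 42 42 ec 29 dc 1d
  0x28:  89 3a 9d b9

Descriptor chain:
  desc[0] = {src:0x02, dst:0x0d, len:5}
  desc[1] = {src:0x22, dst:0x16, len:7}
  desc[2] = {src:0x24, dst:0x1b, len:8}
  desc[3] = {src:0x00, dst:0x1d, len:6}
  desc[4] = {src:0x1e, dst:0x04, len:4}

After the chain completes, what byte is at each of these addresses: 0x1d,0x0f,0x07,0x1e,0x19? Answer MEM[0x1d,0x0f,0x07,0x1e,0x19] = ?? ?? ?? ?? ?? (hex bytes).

MEM[0x1d,0x0f,0x07,0x1e,0x19] = 2d 5f 5f 86 29

  after D0: wrote 5B at 0x0d = 17bb5f96f7
  after D1: wrote 7B at 0x16 = 4242ec29dc1d89
  after D2: wrote 8B at 0x1b = ec29dc1d893a9db9
  after D3: wrote 6B at 0x1d = 2d8617bb5f96
  after D4: wrote 4B at 0x04 = 8617bb5f
query mem[0x1d]=0x2d, mem[0x0f]=0x5f, mem[0x07]=0x5f, mem[0x1e]=0x86, mem[0x19]=0x29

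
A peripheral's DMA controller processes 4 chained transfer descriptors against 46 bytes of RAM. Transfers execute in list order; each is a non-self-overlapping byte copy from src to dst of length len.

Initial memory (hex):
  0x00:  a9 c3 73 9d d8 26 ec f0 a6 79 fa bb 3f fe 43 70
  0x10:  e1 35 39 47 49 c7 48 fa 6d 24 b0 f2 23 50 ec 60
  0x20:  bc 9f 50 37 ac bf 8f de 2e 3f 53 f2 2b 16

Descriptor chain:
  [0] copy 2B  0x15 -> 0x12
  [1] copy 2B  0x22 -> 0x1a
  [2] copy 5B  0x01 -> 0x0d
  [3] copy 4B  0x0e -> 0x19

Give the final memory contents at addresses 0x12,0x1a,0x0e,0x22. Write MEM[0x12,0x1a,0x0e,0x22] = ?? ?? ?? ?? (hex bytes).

MEM[0x12,0x1a,0x0e,0x22] = c7 9d 73 50

  after D0: wrote 2B at 0x12 = c748
  after D1: wrote 2B at 0x1a = 5037
  after D2: wrote 5B at 0x0d = c3739dd826
  after D3: wrote 4B at 0x19 = 739dd826
query mem[0x12]=0xc7, mem[0x1a]=0x9d, mem[0x0e]=0x73, mem[0x22]=0x50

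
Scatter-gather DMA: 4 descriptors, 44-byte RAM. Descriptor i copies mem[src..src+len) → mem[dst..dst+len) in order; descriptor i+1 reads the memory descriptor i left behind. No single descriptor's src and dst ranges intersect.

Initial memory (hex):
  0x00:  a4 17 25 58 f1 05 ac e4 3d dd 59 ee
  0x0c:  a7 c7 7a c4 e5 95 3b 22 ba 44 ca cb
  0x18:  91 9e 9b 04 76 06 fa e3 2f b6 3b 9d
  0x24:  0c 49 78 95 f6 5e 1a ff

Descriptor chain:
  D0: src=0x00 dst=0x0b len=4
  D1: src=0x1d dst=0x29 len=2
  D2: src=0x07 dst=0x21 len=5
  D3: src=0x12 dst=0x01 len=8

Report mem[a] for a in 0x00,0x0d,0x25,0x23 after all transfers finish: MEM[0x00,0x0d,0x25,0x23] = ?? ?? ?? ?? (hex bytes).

#0 dst[0x0b+4] := {0xa4,0x17,0x25,0x58}
#1 dst[0x29+2] := {0x06,0xfa}
#2 dst[0x21+5] := {0xe4,0x3d,0xdd,0x59,0xa4}
#3 dst[0x01+8] := {0x3b,0x22,0xba,0x44,0xca,0xcb,0x91,0x9e}
query mem[0x00]=0xa4, mem[0x0d]=0x25, mem[0x25]=0xa4, mem[0x23]=0xdd

MEM[0x00,0x0d,0x25,0x23] = a4 25 a4 dd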